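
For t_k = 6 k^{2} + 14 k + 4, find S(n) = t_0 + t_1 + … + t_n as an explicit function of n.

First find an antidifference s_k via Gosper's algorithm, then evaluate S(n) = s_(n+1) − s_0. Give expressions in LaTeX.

r(k) = (3*k**2 + 13*k + 12)/(3*k**2 + 7*k + 2) after simplifying.
Normal form (A,B,C) = (1, 1, k**2 + 7*k/3 + 2/3).
Key eq: (1)·f(k+1) = (1)·f(k) + (k**2 + 7*k/3 + 2/3).
From deg A=0, deg B=0, deg C=2: d=3.
Solving with deg f ≤ 3: f(k) = k*(k**2 + 2*k - 1)/3.
Then R = B(k−1)f/C = k*(k**2 + 2*k - 1)/((k + 2)*(3*k + 1)), so s_k = R(k)·t_k = 2*k*(k**2 + 2*k - 1).
s_(k+1) − s_k = 6*k**2 + 14*k + 4 = t_k.
Σ_(k=0)^n t_k = s_(n+1) − s_(0) = (2*n**3 + 10*n**2 + 12*n + 4) − (0), i.e. 2*n**3 + 10*n**2 + 12*n + 4.

S(n) = 2 n^{3} + 10 n^{2} + 12 n + 4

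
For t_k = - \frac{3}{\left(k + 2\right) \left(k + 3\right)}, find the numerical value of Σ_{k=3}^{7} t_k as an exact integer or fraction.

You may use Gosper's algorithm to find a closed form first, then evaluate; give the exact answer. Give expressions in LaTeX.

Compute t_(k+1)/t_k: get (k + 2)/(k + 4).
Factor: A=k + 2; B=k + 4; C=1.
Set up (k + 2)·f(k+1) − (k + 3)·f(k) − (1) = 0.
deg f ≤ 1 (via 1,1,0).
Solving with deg f ≤ 1: f(k) = k/2.
So s_k = (B(k−1)f/C)·t_k = (k*(k + 3)/2)·t_k = -3*k/(2*k + 4).
Δs = -3/(k**2 + 5*k + 6), as required.
Sum = s_(8) − s_(3); s_(8) = -6/5, s_(3) = -9/10 ⇒ -3/10.

Σ = -3/10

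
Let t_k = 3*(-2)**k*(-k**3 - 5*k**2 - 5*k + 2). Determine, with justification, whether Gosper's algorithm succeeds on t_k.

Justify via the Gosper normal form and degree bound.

Yes. s_k = (-2)**k*(k**3 + 3*k**2 - k - 4).

Ratio r(k) = 2*(-k**3 - 8*k**2 - 18*k - 9)/(k**3 + 5*k**2 + 5*k - 2).
So A=-2 and B=1, with C=k**3 + 5*k**2 + 5*k - 2.
Need (-2)·f(k+1) − (1)·f(k) = k**3 + 5*k**2 + 5*k - 2.
Bound: deg f ≤ 3.
A polynomial solution: f(k) = -(k**3 + 3*k**2 - k - 4)/3.
R(k) = B(k−1)·f(k)/C(k) = -(k**3 + 3*k**2 - k - 4)/(3*(k + 2)*(k**2 + 3*k - 1)); s_k = R·t_k = (-2)**k*(k**3 + 3*k**2 - k - 4).
s_(k+1) − s_k = 3*(-2)**k*(-k**3 - 5*k**2 - 5*k + 2) = t_k.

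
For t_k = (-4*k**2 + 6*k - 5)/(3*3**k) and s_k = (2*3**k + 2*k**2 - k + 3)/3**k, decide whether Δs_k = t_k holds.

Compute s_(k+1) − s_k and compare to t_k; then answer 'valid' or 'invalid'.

s_(k+1) = (6*3**k - k + 2*(k + 1)**2 + 2)/(3*3**k)
s_(k+1) − s_k = (-4*k**2 + 6*k - 5)/(3*3**k)
(s_(k+1) − s_k) − t_k = 0

Valid: the claim telescopes to t_k.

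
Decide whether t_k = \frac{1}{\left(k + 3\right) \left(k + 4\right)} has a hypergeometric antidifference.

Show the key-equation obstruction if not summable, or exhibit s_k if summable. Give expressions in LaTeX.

Yes. s_k = \frac{k}{3 \left(k + 3\right)}.

t_(k+1)/t_k = (k + 3)/(k + 5).
Gosper form: A/B · C(k+1)/C(k) with A=k + 3, B=k + 5, C=1.
Set up (k + 3)·f(k+1) − (k + 4)·f(k) − (1) = 0.
d = 1 from the (1,1,0) case.
A polynomial solution: f(k) = k/3.
Get s_k = R·t_k = k/(3*(k + 3)) with R(k) = B(k−1)f(k)/C(k) = k*(k + 4)/3.
s_(k+1) − s_k = 1/(k**2 + 7*k + 12) = t_k.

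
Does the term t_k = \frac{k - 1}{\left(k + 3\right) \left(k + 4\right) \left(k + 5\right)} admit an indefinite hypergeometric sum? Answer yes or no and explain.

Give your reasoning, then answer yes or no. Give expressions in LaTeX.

t_(k+1)/t_k = k*(k + 3)/((k - 1)*(k + 6)).
Gosper form: A/B · C(k+1)/C(k) with A=k + 3, B=k + 6, C=k - 1.
Solve (k + 3)·f(k+1) − (k + 5)·f(k) = k - 1.
Degrees (1,1,1) ⇒ d ≤ 2.
A polynomial solution: f(k) = k*(k - 5)/12.
R(k) = B(k−1)·f(k)/C(k) = k*(k - 5)*(k + 5)/(12*(k - 1)); s_k = R·t_k = k*(k - 5)/(12*(k + 3)*(k + 4)).
Verify: (k - 1)/(k**3 + 12*k**2 + 47*k + 60) matches t_k.

Yes. s_k = \frac{k \left(k - 5\right)}{12 \left(k + 3\right) \left(k + 4\right)}.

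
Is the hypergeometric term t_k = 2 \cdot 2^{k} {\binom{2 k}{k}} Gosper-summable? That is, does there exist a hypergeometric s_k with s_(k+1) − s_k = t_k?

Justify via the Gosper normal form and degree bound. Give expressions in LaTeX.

No; the degree bound rules out any f.

t_(k+1)/t_k = 4*(2*k + 1)/(k + 1).
A = 8*k + 4, B = k + 1, C = 1.
Set up (8*k + 4)·f(k+1) − (k)·f(k) − (1) = 0.
Degrees (1,1,0) ⇒ d ≤ -1.
Negative degree bound (-1): no f exists, t_k not Gosper-summable.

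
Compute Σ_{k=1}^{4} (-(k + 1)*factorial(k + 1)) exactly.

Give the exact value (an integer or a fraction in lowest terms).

Σ = -718

t_(k+1)/t_k = (k + 2)**2/(k + 1).
Normal form (A,B,C) = (k + 2, 1, k + 1).
Key eq: (k + 2)·f(k+1) = (1)·f(k) + (k + 1).
From deg A=1, deg B=0, deg C=1: d=0.
A polynomial solution: f(k) = 1.
Certificate R = B(k−1)f/C = 1/(k + 1) gives s_k = -factorial(k + 1).
Verify: -(k + 1)*factorial(k + 1) matches t_k.
Telescoping: Σ = s_(5) − s_(1) = -720 − (-2) = -718.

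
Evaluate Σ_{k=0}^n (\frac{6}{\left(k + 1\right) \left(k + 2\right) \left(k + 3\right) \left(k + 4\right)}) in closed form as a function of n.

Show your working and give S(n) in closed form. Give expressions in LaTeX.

Step 1: r(k) = (k + 1)/(k + 5).
Factor: A=k + 1; B=k + 5; C=1.
Key eq: (k + 1)·f(k+1) = (k + 4)·f(k) + (1).
deg f ≤ 3 (via 1,1,0).
A polynomial solution: f(k) = k*(k**2 + 6*k + 11)/18.
So s_k = (B(k−1)f/C)·t_k = (k*(k + 4)*(k**2 + 6*k + 11)/18)·t_k = k*(k**2 + 6*k + 11)/(3*(k + 1)*(k + 2)*(k + 3)).
Check: Δs_k = 6/(k**4 + 10*k**3 + 35*k**2 + 50*k + 24). ✓
Evaluate: s_(n+1) = (n**3 + 9*n**2 + 26*n + 18)/(3*(n**3 + 9*n**2 + 26*n + 24)); subtract s_(0) = 0 ⇒ S(n) = (n**3 + 9*n**2 + 26*n + 18)/(3*(n**3 + 9*n**2 + 26*n + 24)).

S(n) = \frac{n^{3} + 9 n^{2} + 26 n + 18}{3 \left(n^{3} + 9 n^{2} + 26 n + 24\right)}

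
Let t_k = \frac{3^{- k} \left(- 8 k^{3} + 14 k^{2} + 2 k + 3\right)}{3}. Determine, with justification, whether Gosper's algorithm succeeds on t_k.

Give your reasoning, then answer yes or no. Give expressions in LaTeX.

Ratio r(k) = (8*k**3 + 10*k**2 - 6*k - 11)/(3*(8*k**3 - 14*k**2 - 2*k - 3)).
Factor: A=1/3; B=1; C=k**3 - 7*k**2/4 - k/4 - 3/8.
Set up (1/3)·f(k+1) − (1)·f(k) − (k**3 - 7*k**2/4 - k/4 - 3/8) = 0.
d = 3 from the (0,0,3) case.
Coefficient equations give f(k) = -3*(4*k**3 - k**2 + 4*k + 2)/8.
So s_k = (B(k−1)f/C)·t_k = (-3*(4*k**3 - k**2 + 4*k + 2)/(8*k**3 - 14*k**2 - 2*k - 3))·t_k = (4*k**3 - k**2 + 4*k + 2)/3**k.
Δs = (-8*k**3 + 14*k**2 + 2*k + 3)/(3*3**k), as required.

Yes. s_k = 3^{- k} \left(4 k^{3} - k^{2} + 4 k + 2\right).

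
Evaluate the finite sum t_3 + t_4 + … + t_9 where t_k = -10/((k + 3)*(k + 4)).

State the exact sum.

t_(k+1)/t_k = (k + 3)/(k + 5).
Gosper form: A/B · C(k+1)/C(k) with A=k + 3, B=k + 5, C=1.
f must satisfy (k + 3)·f(k+1) − (k + 4)·f(k) = 1.
deg f ≤ 1 (via 1,1,0).
Solve for f: f(k) = k/3 (degree 1 ≤ 1).
So s_k = (B(k−1)f/C)·t_k = (k*(k + 4)/3)·t_k = -10*k/(3*k + 9).
Check: Δs_k = -10/(k**2 + 7*k + 12). ✓
Sum = s_(10) − s_(3); s_(10) = -100/39, s_(3) = -5/3 ⇒ -35/39.

Σ = -35/39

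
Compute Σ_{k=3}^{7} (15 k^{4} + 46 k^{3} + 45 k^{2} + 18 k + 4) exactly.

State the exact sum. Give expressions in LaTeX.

t_(k+1)/t_k = (15*k**4 + 106*k**3 + 273*k**2 + 306*k + 128)/(15*k**4 + 46*k**3 + 45*k**2 + 18*k + 4).
Take A(k)=1, B(k)=1, C(k)=k**4 + 46*k**3/15 + 3*k**2 + 6*k/5 + 4/15.
Key eq: (1)·f(k+1) = (1)·f(k) + (k**4 + 46*k**3/15 + 3*k**2 + 6*k/5 + 4/15).
Bound: deg f ≤ 5.
Solving with deg f ≤ 5: f(k) = k*(k + 1)*(3*k**3 + k**2 - 4*k + 2)/15.
R(k) = B(k−1)·f(k)/C(k) = k*(3*k**3 + k**2 - 4*k + 2)/(15*k**3 + 31*k**2 + 14*k + 4); s_k = R·t_k = k*(3*k**4 + 4*k**3 - 3*k**2 - 2*k + 2).
s_(k+1) − s_k = 15*k**4 + 46*k**3 + 45*k**2 + 18*k + 4 = t_k.
Telescoping: Σ = s_(8) − s_(3) = 113040 − (960) = 112080.

Σ = 112080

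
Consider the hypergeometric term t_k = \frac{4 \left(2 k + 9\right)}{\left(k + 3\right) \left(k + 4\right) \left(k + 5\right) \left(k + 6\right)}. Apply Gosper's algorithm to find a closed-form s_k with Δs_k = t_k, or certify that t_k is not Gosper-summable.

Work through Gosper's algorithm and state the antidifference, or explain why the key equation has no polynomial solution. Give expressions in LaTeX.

s_k = \frac{4 k \left(k + 8\right)}{15 \left(k^{2} + 8 k + 15\right)}

Compute t_(k+1)/t_k: get (k + 3)*(2*k + 11)/((k + 7)*(2*k + 9)).
Normal form (A,B,C) = (k + 3, k + 7, k + 9/2).
Set up (k + 3)·f(k+1) − (k + 6)·f(k) − (k + 9/2) = 0.
d = 3 from the (1,1,1) case.
Coefficient equations give f(k) = k*(k + 4)*(k + 8)/30.
Get s_k = R·t_k = 4*k*(k + 8)/(15*(k**2 + 8*k + 15)) with R(k) = B(k−1)f(k)/C(k) = k*(k + 4)*(k + 6)*(k + 8)/(15*(2*k + 9)).
Δs = 4*(2*k + 9)/(k**4 + 18*k**3 + 119*k**2 + 342*k + 360), as required.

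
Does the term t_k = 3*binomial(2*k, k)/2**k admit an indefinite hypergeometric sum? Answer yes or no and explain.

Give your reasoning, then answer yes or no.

Step 1: r(k) = (2*k + 1)/(k + 1).
Gosper form: A/B · C(k+1)/C(k) with A=2*k + 1, B=k + 1, C=1.
Solve (2*k + 1)·f(k+1) − (k)·f(k) = 1.
Degrees (1,1,0) ⇒ d ≤ -1.
deg f ≤ -1 is impossible — no certificate.

No — key equation has no polynomial f.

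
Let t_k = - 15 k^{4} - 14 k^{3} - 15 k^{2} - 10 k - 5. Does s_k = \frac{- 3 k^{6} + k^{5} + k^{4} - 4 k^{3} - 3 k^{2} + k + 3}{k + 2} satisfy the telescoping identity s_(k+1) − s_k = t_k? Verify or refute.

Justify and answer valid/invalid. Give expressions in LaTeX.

s_(k+1) = (-3*k**6 - 17*k**5 - 39*k**4 - 50*k**3 - 44*k**2 - 26*k - 4)/(k + 3)
s_(k+1) − s_k = (-15*k**6 - 77*k**5 - 127*k**4 - 129*k**3 - 106*k**2 - 62*k - 17)/(k**2 + 5*k + 6)
(s_(k+1) − s_k) − t_k = (12*k**5 + 48*k**4 + 40*k**3 + 39*k**2 + 23*k + 13)/(k**2 + 5*k + 6)

Invalid: residual \frac{12 k^{5} + 48 k^{4} + 40 k^{3} + 39 k^{2} + 23 k + 13}{k^{2} + 5 k + 6} ≠ 0.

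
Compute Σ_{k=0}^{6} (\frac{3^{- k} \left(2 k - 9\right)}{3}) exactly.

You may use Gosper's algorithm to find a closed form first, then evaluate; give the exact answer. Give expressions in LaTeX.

Σ = -2917/729

Ratio r(k) = (2*k - 7)/(3*(2*k - 9)).
A = 1/3, B = 1, C = k - 9/2.
Solve (1/3)·f(k+1) − (1)·f(k) = k - 9/2.
From deg A=0, deg B=0, deg C=1: d=1.
Coefficient equations give f(k) = -3*(k - 4)/2.
Get s_k = R·t_k = (4 - k)/3**k with R(k) = B(k−1)f(k)/C(k) = -3*(k - 4)/(2*k - 9).
Check: Δs_k = (2*k - 9)/(3*3**k). ✓
Sum = s_(7) − s_(0); s_(7) = -1/729, s_(0) = 4 ⇒ -2917/729.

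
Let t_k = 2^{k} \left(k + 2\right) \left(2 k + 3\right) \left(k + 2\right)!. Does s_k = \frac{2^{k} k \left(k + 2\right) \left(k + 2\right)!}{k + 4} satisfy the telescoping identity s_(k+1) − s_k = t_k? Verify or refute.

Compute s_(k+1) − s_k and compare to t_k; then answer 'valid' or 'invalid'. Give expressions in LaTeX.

Invalid: residual - \frac{2^{k + 1} \left(2 k^{3} + 15 k^{2} + 33 k + 24\right) \left(k + 2\right)!}{\left(k + 4\right) \left(k + 5\right)} ≠ 0.

s_(k+1) = 2**(k + 1)*(k + 1)*(k + 3)*factorial(k + 3)/(k + 5)
s_(k+1) − s_k = 2**k*(2*k**4 + 21*k**3 + 79*k**2 + 128*k + 72)*factorial(k + 2)/((k + 4)*(k + 5))
(s_(k+1) − s_k) − t_k = -2**(k + 1)*(2*k**3 + 15*k**2 + 33*k + 24)*factorial(k + 2)/((k + 4)*(k + 5))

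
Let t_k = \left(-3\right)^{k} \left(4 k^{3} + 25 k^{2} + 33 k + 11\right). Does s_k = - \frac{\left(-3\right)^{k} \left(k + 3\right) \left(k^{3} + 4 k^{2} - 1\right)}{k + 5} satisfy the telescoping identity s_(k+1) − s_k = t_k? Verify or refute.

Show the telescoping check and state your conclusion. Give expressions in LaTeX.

s_(k+1) = 3*(-3)**k*(k + 4)*((k + 1)**3 + 4*(k + 1)**2 - 1)/(k + 6)
s_(k+1) − s_k = (-3)**k*(4*k**5 + 61*k**4 + 336*k**3 + 800*k**2 + 759*k + 222)/(k**2 + 11*k + 30)
(s_(k+1) − s_k) − t_k = (-3)**k*(-8*k**4 - 92*k**3 - 324*k**2 - 352*k - 108)/(k**2 + 11*k + 30)

Invalid: residual \frac{\left(-3\right)^{k} \left(- 8 k^{4} - 92 k^{3} - 324 k^{2} - 352 k - 108\right)}{k^{2} + 11 k + 30} ≠ 0.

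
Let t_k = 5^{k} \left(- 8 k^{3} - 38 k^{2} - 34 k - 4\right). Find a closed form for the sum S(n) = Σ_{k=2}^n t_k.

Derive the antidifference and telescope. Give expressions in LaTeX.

S(n) = - 10 \cdot 5^{n} n^{3} - 40 \cdot 5^{n} n^{2} - 30 \cdot 5^{n} n - 5 \cdot 5^{n} + 425

The ratio is 5*(4*k**3 + 31*k**2 + 67*k + 42)/(4*k**3 + 19*k**2 + 17*k + 2).
Normal form (A,B,C) = (5, 1, k**3 + 19*k**2/4 + 17*k/4 + 1/2).
Key eq: (5)·f(k+1) = (1)·f(k) + (k**3 + 19*k**2/4 + 17*k/4 + 1/2).
deg f ≤ 3 (via 0,0,3).
A polynomial solution: f(k) = (2*k**3 + 2*k**2 - 4*k + 1)/8.
R(k) = B(k−1)·f(k)/C(k) = (2*k**3 + 2*k**2 - 4*k + 1)/(2*(k + 1)*(4*k**2 + 15*k + 2)); s_k = R·t_k = 5**k*(-2*k**3 - 2*k**2 + 4*k - 1).
s_(k+1) − s_k = 5**k*(-8*k**3 - 38*k**2 - 34*k - 4) = t_k.
Telescope: S(n) = s_(n+1) − s_(2) = 5**(n + 1)*(-2*n**3 - 8*n**2 - 6*n - 1) − (-425) = -10*5**n*n**3 - 40*5**n*n**2 - 30*5**n*n - 5*5**n + 425.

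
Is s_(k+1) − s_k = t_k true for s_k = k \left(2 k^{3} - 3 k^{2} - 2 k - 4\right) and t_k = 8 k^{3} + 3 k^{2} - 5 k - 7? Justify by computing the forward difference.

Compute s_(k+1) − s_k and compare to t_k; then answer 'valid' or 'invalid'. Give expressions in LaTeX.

valid (s_(k+1) − s_k reduces to t_k)

s_(k+1) = 2*k**4 + 5*k**3 + k**2 - 9*k - 7
s_(k+1) − s_k = 8*k**3 + 3*k**2 - 5*k - 7
(s_(k+1) − s_k) − t_k = 0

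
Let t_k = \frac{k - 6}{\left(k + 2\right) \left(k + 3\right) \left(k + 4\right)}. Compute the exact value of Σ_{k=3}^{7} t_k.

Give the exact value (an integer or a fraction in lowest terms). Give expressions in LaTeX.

Σ = -7/330

t_(k+1)/t_k = (k - 5)*(k + 2)/((k - 6)*(k + 5)).
A = k + 2, B = k + 5, C = k - 6.
Solve (k + 2)·f(k+1) − (k + 4)·f(k) = k - 6.
d = 2 from the (1,1,1) case.
Solve for f: f(k) = -k*(k + 8)/3 (degree 2 ≤ 2).
So s_k = (B(k−1)f/C)·t_k = (-k*(k + 4)*(k + 8)/(3*(k - 6)))·t_k = k*(-k - 8)/(3*(k + 2)*(k + 3)).
Δs = (k - 6)/(k**3 + 9*k**2 + 26*k + 24), as required.
Σ_(k=3)^(7) t_k = s_(8) − s_(3) = -64/165 − (-11/30) = -7/330.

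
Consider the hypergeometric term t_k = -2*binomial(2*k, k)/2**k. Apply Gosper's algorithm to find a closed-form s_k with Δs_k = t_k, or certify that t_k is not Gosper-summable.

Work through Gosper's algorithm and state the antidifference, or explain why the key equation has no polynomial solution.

t_(k+1)/t_k = (2*k + 1)/(k + 1).
Take A(k)=2*k + 1, B(k)=k + 1, C(k)=1.
Solve (2*k + 1)·f(k+1) − (k)·f(k) = 1.
d = -1 from the (1,1,0) case.
Bound -1 < 0, so the key equation has no polynomial solution.

none — t_k is not Gosper-summable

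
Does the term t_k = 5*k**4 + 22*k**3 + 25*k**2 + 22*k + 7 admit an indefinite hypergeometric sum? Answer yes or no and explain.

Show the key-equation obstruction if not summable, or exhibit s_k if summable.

Ratio r(k) = (5*k**4 + 42*k**3 + 121*k**2 + 158*k + 81)/(5*k**4 + 22*k**3 + 25*k**2 + 22*k + 7).
A = 1, B = 1, C = k**4 + 22*k**3/5 + 5*k**2 + 22*k/5 + 7/5.
Key eq: (1)·f(k+1) = (1)·f(k) + (k**4 + 22*k**3/5 + 5*k**2 + 22*k/5 + 7/5).
Degrees (0,0,4) ⇒ d ≤ 5.
A polynomial solution: f(k) = k**2*(k**3 + 3*k**2 - k + 4)/5.
Then R = B(k−1)f/C = k**2*(k**3 + 3*k**2 - k + 4)/(5*k**4 + 22*k**3 + 25*k**2 + 22*k + 7), so s_k = R(k)·t_k = k**2*(k**3 + 3*k**2 - k + 4).
Check: Δs_k = 5*k**4 + 22*k**3 + 25*k**2 + 22*k + 7. ✓

Yes. s_k = k**2*(k**3 + 3*k**2 - k + 4).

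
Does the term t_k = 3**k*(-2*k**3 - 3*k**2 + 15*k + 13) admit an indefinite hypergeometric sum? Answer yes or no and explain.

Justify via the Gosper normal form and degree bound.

Yes. s_k = 3**k*(-k**3 + 3*k**2 + 3*k - 1).

Step 1: r(k) = 3*(2*k**3 + 9*k**2 - 3*k - 23)/(2*k**3 + 3*k**2 - 15*k - 13).
So A=3 and B=1, with C=k**3 + 3*k**2/2 - 15*k/2 - 13/2.
f must satisfy (3)·f(k+1) − (1)·f(k) = k**3 + 3*k**2/2 - 15*k/2 - 13/2.
Degrees (0,0,3) ⇒ d ≤ 3.
Coefficient equations give f(k) = (k + 1)*(k**2 - 4*k + 1)/2.
R(k) = B(k−1)·f(k)/C(k) = (k + 1)*(k**2 - 4*k + 1)/(2*k**3 + 3*k**2 - 15*k - 13); s_k = R·t_k = 3**k*(-k**3 + 3*k**2 + 3*k - 1).
s_(k+1) − s_k = 3**k*(-2*k**3 - 3*k**2 + 15*k + 13) = t_k.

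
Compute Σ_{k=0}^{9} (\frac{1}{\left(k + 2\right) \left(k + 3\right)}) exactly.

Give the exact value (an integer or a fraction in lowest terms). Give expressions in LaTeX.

r(k) = (k + 2)/(k + 4) after simplifying.
A = k + 2, B = k + 4, C = 1.
Need (k + 2)·f(k+1) − (k + 3)·f(k) = 1.
From deg A=1, deg B=1, deg C=0: d=1.
Solving with deg f ≤ 1: f(k) = k/2.
Certificate R = B(k−1)f/C = k*(k + 3)/2 gives s_k = k/(2*(k + 2)).
Verify: 1/(k**2 + 5*k + 6) matches t_k.
Sum = s_(10) − s_(0); s_(10) = 5/12, s_(0) = 0 ⇒ 5/12.

Σ = 5/12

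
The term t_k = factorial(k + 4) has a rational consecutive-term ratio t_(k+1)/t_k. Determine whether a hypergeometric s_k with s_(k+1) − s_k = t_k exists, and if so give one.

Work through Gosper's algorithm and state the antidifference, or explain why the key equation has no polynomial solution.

The ratio is k + 5.
So A=k + 5 and B=1, with C=1.
f must satisfy (k + 5)·f(k+1) − (1)·f(k) = 1.
Bound: deg f ≤ -1.
Bound -1 < 0, so the key equation has no polynomial solution.

not Gosper-summable; s_k does not exist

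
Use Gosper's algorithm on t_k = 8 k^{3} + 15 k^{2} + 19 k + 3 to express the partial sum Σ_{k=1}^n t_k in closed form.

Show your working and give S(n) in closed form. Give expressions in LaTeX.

The ratio is (8*k**3 + 39*k**2 + 73*k + 45)/(8*k**3 + 15*k**2 + 19*k + 3).
Factor: A=1; B=1; C=k**3 + 15*k**2/8 + 19*k/8 + 3/8.
f must satisfy (1)·f(k+1) − (1)·f(k) = k**3 + 15*k**2/8 + 19*k/8 + 3/8.
From deg A=0, deg B=0, deg C=3: d=4.
Match coefficients ⇒ f(k) = k*(2*k**3 + k**2 + 4*k - 4)/8.
R(k) = B(k−1)·f(k)/C(k) = k*(2*k**3 + k**2 + 4*k - 4)/(8*k**3 + 15*k**2 + 19*k + 3); s_k = R·t_k = k*(2*k**3 + k**2 + 4*k - 4).
s_(k+1) − s_k = 8*k**3 + 15*k**2 + 19*k + 3 = t_k.
Telescope: S(n) = s_(n+1) − s_(1) = 2*n**4 + 9*n**3 + 19*n**2 + 15*n + 3 − (3) = n*(2*n**3 + 9*n**2 + 19*n + 15).

S(n) = n \left(2 n^{3} + 9 n^{2} + 19 n + 15\right)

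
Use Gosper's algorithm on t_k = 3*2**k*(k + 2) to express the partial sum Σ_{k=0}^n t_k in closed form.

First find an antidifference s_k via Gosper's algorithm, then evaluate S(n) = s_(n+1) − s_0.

S(n) = 6*2**n*(n + 1)

r(k) = 2*(k + 3)/(k + 2) after simplifying.
So A=2 and B=1, with C=k + 2.
Solve (2)·f(k+1) − (1)·f(k) = k + 2.
From deg A=0, deg B=0, deg C=1: d=1.
Solving with deg f ≤ 1: f(k) = k.
So s_k = (B(k−1)f/C)·t_k = (k/(k + 2))·t_k = 3*2**k*k.
s_(k+1) − s_k = 3*2**k*(k + 2) = t_k.
Telescope: S(n) = s_(n+1) − s_(0) = 6*2**n*(n + 1) − (0) = 6*2**n*(n + 1).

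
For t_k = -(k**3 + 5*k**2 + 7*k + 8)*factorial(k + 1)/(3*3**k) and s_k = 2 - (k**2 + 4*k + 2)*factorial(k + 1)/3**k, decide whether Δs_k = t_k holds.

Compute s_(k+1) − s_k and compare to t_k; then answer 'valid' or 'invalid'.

Valid — Δs_k = t_k.

s_(k+1) = -3**(-k - 1)*(4*k + (k + 1)**2 + 6)*factorial(k + 2) + 2
s_(k+1) − s_k = -(k**3 + 5*k**2 + 7*k + 8)*factorial(k + 1)/(3*3**k)
(s_(k+1) − s_k) − t_k = 0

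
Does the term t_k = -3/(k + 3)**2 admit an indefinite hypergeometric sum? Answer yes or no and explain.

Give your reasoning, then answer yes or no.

The ratio is (k + 3)**2/(k + 4)**2.
Factor: A=k**2 + 6*k + 9; B=k**2 + 8*k + 16; C=1.
Solve (k**2 + 6*k + 9)·f(k+1) − (k**2 + 6*k + 9)·f(k) = 1.
deg f ≤ 0 (via 2,2,0).
Put f(k) = c0: A·f(k+1) − B(k−1)·f(k) − C = -1; need -1 = 0 — inconsistent ⇒ no f, not summable.

No. Not Gosper-summable.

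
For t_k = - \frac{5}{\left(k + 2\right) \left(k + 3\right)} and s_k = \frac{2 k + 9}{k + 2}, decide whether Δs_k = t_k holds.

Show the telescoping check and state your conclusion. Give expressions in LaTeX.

Valid: the claim telescopes to t_k.

s_(k+1) = (2*k + 11)/(k + 3)
s_(k+1) − s_k = -5/(k**2 + 5*k + 6)
(s_(k+1) − s_k) − t_k = 0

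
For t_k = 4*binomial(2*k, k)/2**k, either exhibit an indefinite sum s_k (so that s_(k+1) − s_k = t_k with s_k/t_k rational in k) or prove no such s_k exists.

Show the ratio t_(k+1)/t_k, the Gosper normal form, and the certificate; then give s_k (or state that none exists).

none (Gosper's algorithm certifies no s_k)

The ratio is (2*k + 1)/(k + 1).
Take A(k)=2*k + 1, B(k)=k + 1, C(k)=1.
Set up (2*k + 1)·f(k+1) − (k)·f(k) − (1) = 0.
Degrees (1,1,0) ⇒ d ≤ -1.
Bound -1 < 0, so the key equation has no polynomial solution.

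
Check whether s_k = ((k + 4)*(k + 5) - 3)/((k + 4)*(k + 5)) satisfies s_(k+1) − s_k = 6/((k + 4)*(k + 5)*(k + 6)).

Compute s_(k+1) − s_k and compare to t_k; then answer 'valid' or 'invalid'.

Valid — Δs_k = t_k.

s_(k+1) = ((k + 5)*(k + 6) - 3)/((k + 5)*(k + 6))
s_(k+1) − s_k = 6/(k**3 + 15*k**2 + 74*k + 120)
(s_(k+1) − s_k) − t_k = 0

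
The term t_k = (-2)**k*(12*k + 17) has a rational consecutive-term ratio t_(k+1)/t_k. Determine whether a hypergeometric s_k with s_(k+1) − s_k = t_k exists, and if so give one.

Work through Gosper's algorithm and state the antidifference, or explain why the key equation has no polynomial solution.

Step 1: r(k) = 2*(-12*k - 29)/(12*k + 17).
Take A(k)=-2, B(k)=1, C(k)=k + 17/12.
f must satisfy (-2)·f(k+1) − (1)·f(k) = k + 17/12.
Bound: deg f ≤ 1.
Match coefficients ⇒ f(k) = -(4*k + 3)/12.
Get s_k = R·t_k = (-2)**k*(-4*k - 3) with R(k) = B(k−1)f(k)/C(k) = -(4*k + 3)/(12*k + 17).
Δs = (-2)**k*(12*k + 17), as required.

s_k = (-2)**k*(-4*k - 3)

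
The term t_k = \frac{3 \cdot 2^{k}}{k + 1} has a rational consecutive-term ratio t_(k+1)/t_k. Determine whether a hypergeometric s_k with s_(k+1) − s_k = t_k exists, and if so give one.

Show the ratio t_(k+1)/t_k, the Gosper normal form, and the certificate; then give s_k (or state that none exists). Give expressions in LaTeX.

none — t_k is not Gosper-summable

Compute t_(k+1)/t_k: get 2*(k + 1)/(k + 2).
So A=2*k + 2 and B=k + 2, with C=1.
Set up (2*k + 2)·f(k+1) − (k + 1)·f(k) − (1) = 0.
deg f ≤ -1 (via 1,1,0).
d = -1 < 0 ⇒ no nonzero polynomial f; not summable.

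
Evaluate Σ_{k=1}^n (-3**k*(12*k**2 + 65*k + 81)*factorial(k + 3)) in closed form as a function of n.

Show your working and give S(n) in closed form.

The ratio is 3*(12*k**3 + 137*k**2 + 514*k + 632)/(12*k**2 + 65*k + 81).
Gosper form: A/B · C(k+1)/C(k) with A=3*k + 12, B=1, C=k**2 + 65*k/12 + 27/4.
Solve (3*k + 12)·f(k+1) − (1)·f(k) = k**2 + 65*k/12 + 27/4.
deg f ≤ 1 (via 1,0,2).
A polynomial solution: f(k) = (4*k + 3)/12.
Then R = B(k−1)f/C = (4*k + 3)/(12*k**2 + 65*k + 81), so s_k = R(k)·t_k = -3**k*(4*k + 3)*factorial(k + 3).
s_(k+1) − s_k = -3**k*(12*k**2 + 65*k + 81)*factorial(k + 3) = t_k.
s_(n+1) = -3**(n + 1)*(4*n + 7)*factorial(n + 4) and s_(1) = -504, so S(n) = -12*3**n*n*factorial(n + 4) - 21*3**n*factorial(n + 4) + 504.

S(n) = -12*3**n*n*factorial(n + 4) - 21*3**n*factorial(n + 4) + 504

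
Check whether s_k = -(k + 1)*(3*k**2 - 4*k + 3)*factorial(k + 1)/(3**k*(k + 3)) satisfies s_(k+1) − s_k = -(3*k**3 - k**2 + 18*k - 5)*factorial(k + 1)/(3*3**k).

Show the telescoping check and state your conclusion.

s_(k+1) = -(k + 2)*(3*k**2 + 2*k + 2)*factorial(k + 2)/(3*3**k*(k + 4))
s_(k+1) − s_k = -(3*k**5 + 14*k**4 + 31*k**3 + 97*k**2 + 59*k - 12)*factorial(k + 1)/(3*3**k*(k + 3)*(k + 4))
(s_(k+1) − s_k) − t_k = 2*(3*k**4 + 8*k**3 + 6*k**2 + 61*k - 24)*factorial(k + 1)/(3*3**k*(k + 3)*(k + 4))

Invalid: residual 2*(3*k**4 + 8*k**3 + 6*k**2 + 61*k - 24)*factorial(k + 1)/(3*3**k*(k + 3)*(k + 4)) ≠ 0.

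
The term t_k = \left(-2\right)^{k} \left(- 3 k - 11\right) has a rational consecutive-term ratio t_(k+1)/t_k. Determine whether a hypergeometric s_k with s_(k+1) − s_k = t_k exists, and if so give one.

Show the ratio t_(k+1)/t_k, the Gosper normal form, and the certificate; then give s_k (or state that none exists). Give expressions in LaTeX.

s_k = \left(-2\right)^{k} \left(k + 3\right)

Ratio r(k) = 2*(-3*k - 14)/(3*k + 11).
So A=-2 and B=1, with C=k + 11/3.
Need (-2)·f(k+1) − (1)·f(k) = k + 11/3.
Degrees (0,0,1) ⇒ d ≤ 1.
Solving with deg f ≤ 1: f(k) = -(k + 3)/3.
Certificate R = B(k−1)f/C = -(k + 3)/(3*k + 11) gives s_k = (-2)**k*(k + 3).
Δs = (-2)**k*(-3*k - 11), as required.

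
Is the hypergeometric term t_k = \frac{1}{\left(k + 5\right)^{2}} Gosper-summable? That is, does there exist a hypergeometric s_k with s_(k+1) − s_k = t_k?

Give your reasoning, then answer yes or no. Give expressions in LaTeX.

No — key equation has no polynomial f.

The ratio is (k + 5)**2/(k + 6)**2.
Factor: A=k**2 + 10*k + 25; B=k**2 + 12*k + 36; C=1.
Key eq: (k**2 + 10*k + 25)·f(k+1) = (k**2 + 10*k + 25)·f(k) + (1).
Bound: deg f ≤ 0.
Write f(k) = c0. Then LHS − RHS = -1, requiring -1 = 0: contradictory. No certificate.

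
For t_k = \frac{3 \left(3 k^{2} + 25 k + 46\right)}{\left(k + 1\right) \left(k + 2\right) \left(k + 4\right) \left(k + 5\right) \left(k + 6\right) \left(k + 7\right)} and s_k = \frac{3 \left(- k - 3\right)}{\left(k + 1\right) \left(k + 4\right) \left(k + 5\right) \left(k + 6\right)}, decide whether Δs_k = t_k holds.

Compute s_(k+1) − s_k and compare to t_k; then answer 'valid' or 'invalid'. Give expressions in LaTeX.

Invalid: residual \frac{12 \left(- 2 k - 5\right)}{k^{6} + 25 k^{5} + 247 k^{4} + 1219 k^{3} + 3112 k^{2} + 3796 k + 1680} ≠ 0.

s_(k+1) = 3*(-k - 4)/((k + 2)*(k + 5)*(k + 6)*(k + 7))
s_(k+1) − s_k = 3*(3*k**2 + 17*k + 26)/(k**6 + 25*k**5 + 247*k**4 + 1219*k**3 + 3112*k**2 + 3796*k + 1680)
(s_(k+1) − s_k) − t_k = 12*(-2*k - 5)/(k**6 + 25*k**5 + 247*k**4 + 1219*k**3 + 3112*k**2 + 3796*k + 1680)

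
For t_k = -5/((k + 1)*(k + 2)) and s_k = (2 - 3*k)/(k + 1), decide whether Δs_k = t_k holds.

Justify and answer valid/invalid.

s_(k+1) = (-3*k - 1)/(k + 2)
s_(k+1) − s_k = -5/(k**2 + 3*k + 2)
(s_(k+1) − s_k) − t_k = 0

valid (s_(k+1) − s_k reduces to t_k)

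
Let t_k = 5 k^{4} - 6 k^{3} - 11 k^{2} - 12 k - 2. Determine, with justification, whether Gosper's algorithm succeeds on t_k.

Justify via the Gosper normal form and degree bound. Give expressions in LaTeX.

Yes. s_k = k \left(k^{4} - 4 k^{3} + k^{2} - 2 k + 2\right).

The ratio is (5*k**4 + 14*k**3 + k**2 - 32*k - 26)/(5*k**4 - 6*k**3 - 11*k**2 - 12*k - 2).
Factor: A=1; B=1; C=k**4 - 6*k**3/5 - 11*k**2/5 - 12*k/5 - 2/5.
f must satisfy (1)·f(k+1) − (1)·f(k) = k**4 - 6*k**3/5 - 11*k**2/5 - 12*k/5 - 2/5.
From deg A=0, deg B=0, deg C=4: d=5.
Coefficient equations give f(k) = k*(k**4 - 4*k**3 + k**2 - 2*k + 2)/5.
R(k) = B(k−1)·f(k)/C(k) = k*(k**4 - 4*k**3 + k**2 - 2*k + 2)/(5*k**4 - 6*k**3 - 11*k**2 - 12*k - 2); s_k = R·t_k = k*(k**4 - 4*k**3 + k**2 - 2*k + 2).
Check: Δs_k = 5*k**4 - 6*k**3 - 11*k**2 - 12*k - 2. ✓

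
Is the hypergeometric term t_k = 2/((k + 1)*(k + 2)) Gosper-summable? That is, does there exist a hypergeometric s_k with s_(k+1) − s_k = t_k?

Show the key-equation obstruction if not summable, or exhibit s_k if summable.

Yes. s_k = 2*k/(k + 1).

Step 1: r(k) = (k + 1)/(k + 3).
So A=k + 1 and B=k + 3, with C=1.
f must satisfy (k + 1)·f(k+1) − (k + 2)·f(k) = 1.
deg f ≤ 1 (via 1,1,0).
Coefficient equations give f(k) = k.
Get s_k = R·t_k = 2*k/(k + 1) with R(k) = B(k−1)f(k)/C(k) = k*(k + 2).
Verify: 2/(k**2 + 3*k + 2) matches t_k.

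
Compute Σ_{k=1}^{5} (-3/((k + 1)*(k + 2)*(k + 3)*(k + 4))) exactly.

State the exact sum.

Σ = -5/126

r(k) = (k + 1)/(k + 5) after simplifying.
Gosper form: A/B · C(k+1)/C(k) with A=k + 1, B=k + 5, C=1.
f must satisfy (k + 1)·f(k+1) − (k + 4)·f(k) = 1.
Bound: deg f ≤ 3.
Solve for f: f(k) = k*(k**2 + 6*k + 11)/18 (degree 3 ≤ 3).
So s_k = (B(k−1)f/C)·t_k = (k*(k + 4)*(k**2 + 6*k + 11)/18)·t_k = k*(-k**2 - 6*k - 11)/(6*(k + 1)*(k + 2)*(k + 3)).
Check: Δs_k = -3/(k**4 + 10*k**3 + 35*k**2 + 50*k + 24). ✓
Sum = s_(6) − s_(1); s_(6) = -83/504, s_(1) = -1/8 ⇒ -5/126.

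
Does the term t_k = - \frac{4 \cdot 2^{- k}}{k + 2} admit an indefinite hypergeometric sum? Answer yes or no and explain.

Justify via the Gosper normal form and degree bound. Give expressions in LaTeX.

No — key equation has no polynomial f.

The ratio is (k + 2)/(2*(k + 3)).
So A=k/2 + 1 and B=k + 3, with C=1.
Set up (k/2 + 1)·f(k+1) − (k + 2)·f(k) − (1) = 0.
d = -1 from the (1,1,0) case.
Bound -1 < 0, so the key equation has no polynomial solution.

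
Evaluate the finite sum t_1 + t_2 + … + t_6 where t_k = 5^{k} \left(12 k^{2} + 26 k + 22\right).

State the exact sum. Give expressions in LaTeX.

t_(k+1)/t_k = 5*(6*k**2 + 25*k + 30)/(6*k**2 + 13*k + 11).
Take A(k)=5, B(k)=1, C(k)=k**2 + 13*k/6 + 11/6.
Need (5)·f(k+1) − (1)·f(k) = k**2 + 13*k/6 + 11/6.
Degrees (0,0,2) ⇒ d ≤ 2.
Match coefficients ⇒ f(k) = (3*k**2 - k + 3)/12.
So s_k = (B(k−1)f/C)·t_k = ((3*k**2 - k + 3)/(2*(6*k**2 + 13*k + 11)))·t_k = 5**k*(3*k**2 - k + 3).
Check: Δs_k = 5**k*(12*k**2 + 26*k + 22). ✓
Telescoping: Σ = s_(7) − s_(1) = 11171875 − (25) = 11171850.

Σ = 11171850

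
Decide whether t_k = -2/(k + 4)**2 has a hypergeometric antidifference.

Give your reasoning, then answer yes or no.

t_(k+1)/t_k = (k + 4)**2/(k + 5)**2.
Normal form (A,B,C) = (k**2 + 8*k + 16, k**2 + 10*k + 25, 1).
Key eq: (k**2 + 8*k + 16)·f(k+1) = (k**2 + 8*k + 16)·f(k) + (1).
d = 0 from the (2,2,0) case.
Generic f = c0 gives residual -1; -1 = 0 cannot hold, so t_k is not Gosper-summable.

No; the coefficient equations for f are inconsistent.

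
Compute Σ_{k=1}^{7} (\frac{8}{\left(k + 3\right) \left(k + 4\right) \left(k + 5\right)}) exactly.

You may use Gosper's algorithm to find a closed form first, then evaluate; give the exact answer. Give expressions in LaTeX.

Σ = 28/165

The ratio is (k + 3)/(k + 6).
Gosper form: A/B · C(k+1)/C(k) with A=k + 3, B=k + 6, C=1.
Solve (k + 3)·f(k+1) − (k + 5)·f(k) = 1.
d = 2 from the (1,1,0) case.
Solving with deg f ≤ 2: f(k) = k*(k + 7)/24.
So s_k = (B(k−1)f/C)·t_k = (k*(k + 5)*(k + 7)/24)·t_k = k*(k + 7)/(3*(k + 3)*(k + 4)).
s_(k+1) − s_k = 8/(k**3 + 12*k**2 + 47*k + 60) = t_k.
Evaluate s at k=8 and k=1: 10/33 and 2/15; difference 28/165.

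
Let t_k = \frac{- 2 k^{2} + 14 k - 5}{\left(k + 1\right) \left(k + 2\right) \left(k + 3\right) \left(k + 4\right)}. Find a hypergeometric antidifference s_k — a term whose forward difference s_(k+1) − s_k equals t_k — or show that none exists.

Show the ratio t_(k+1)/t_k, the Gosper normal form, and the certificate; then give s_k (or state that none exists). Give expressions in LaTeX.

Ratio r(k) = -(k + 1)*(14*k - 2*(k + 1)**2 + 9)/((k + 5)*(2*k**2 - 14*k + 5)).
Factor: A=k + 1; B=k + 5; C=k**2 - 7*k + 5/2.
Need (k + 1)·f(k+1) − (k + 4)·f(k) = k**2 - 7*k + 5/2.
From deg A=1, deg B=1, deg C=2: d=3.
Match coefficients ⇒ f(k) = k*(k**2 - 6*k + 35)/12.
Then R = B(k−1)f/C = k*(k + 4)*(k**2 - 6*k + 35)/(6*(2*k**2 - 14*k + 5)), so s_k = R(k)·t_k = k*(-k**2 + 6*k - 35)/(6*(k + 1)*(k + 2)*(k + 3)).
s_(k+1) − s_k = (-2*k**2 + 14*k - 5)/(k**4 + 10*k**3 + 35*k**2 + 50*k + 24) = t_k.

s_k = \frac{k \left(- k^{2} + 6 k - 35\right)}{6 \left(k + 1\right) \left(k + 2\right) \left(k + 3\right)}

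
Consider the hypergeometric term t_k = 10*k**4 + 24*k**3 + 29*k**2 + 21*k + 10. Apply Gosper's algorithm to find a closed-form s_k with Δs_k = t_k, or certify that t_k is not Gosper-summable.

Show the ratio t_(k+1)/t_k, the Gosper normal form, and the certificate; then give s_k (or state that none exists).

t_(k+1)/t_k = (10*k**4 + 64*k**3 + 161*k**2 + 191*k + 94)/(10*k**4 + 24*k**3 + 29*k**2 + 21*k + 10).
So A=1 and B=1, with C=k**4 + 12*k**3/5 + 29*k**2/10 + 21*k/10 + 1.
f must satisfy (1)·f(k+1) − (1)·f(k) = k**4 + 12*k**3/5 + 29*k**2/10 + 21*k/10 + 1.
Bound: deg f ≤ 5.
A polynomial solution: f(k) = k*(2*k**4 + k**3 + k**2 + 2*k + 4)/10.
R(k) = B(k−1)·f(k)/C(k) = k*(2*k**4 + k**3 + k**2 + 2*k + 4)/(10*k**4 + 24*k**3 + 29*k**2 + 21*k + 10); s_k = R·t_k = k*(2*k**4 + k**3 + k**2 + 2*k + 4).
Check: Δs_k = 10*k**4 + 24*k**3 + 29*k**2 + 21*k + 10. ✓

s_k = k*(2*k**4 + k**3 + k**2 + 2*k + 4)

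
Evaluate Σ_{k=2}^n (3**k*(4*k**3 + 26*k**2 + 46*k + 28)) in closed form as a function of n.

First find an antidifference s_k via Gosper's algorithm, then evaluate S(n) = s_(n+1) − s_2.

S(n) = 6*3**n*n**3 + 30*3**n*n**2 + 48*3**n*n + 30*3**n - 342

t_(k+1)/t_k = 3*(2*k**3 + 19*k**2 + 55*k + 52)/(2*k**3 + 13*k**2 + 23*k + 14).
So A=3 and B=1, with C=k**3 + 13*k**2/2 + 23*k/2 + 7.
f must satisfy (3)·f(k+1) − (1)·f(k) = k**3 + 13*k**2/2 + 23*k/2 + 7.
Bound: deg f ≤ 3.
Coefficient equations give f(k) = (k**3 + 2*k**2 + k + 1)/2.
Then R = B(k−1)f/C = (k**3 + 2*k**2 + k + 1)/(2*k**3 + 13*k**2 + 23*k + 14), so s_k = R(k)·t_k = 2*3**k*(k**3 + 2*k**2 + k + 1).
s_(k+1) − s_k = 3**k*(4*k**3 + 26*k**2 + 46*k + 28) = t_k.
Telescope: S(n) = s_(n+1) − s_(2) = 6*3**n*(n**3 + 5*n**2 + 8*n + 5) − (342) = 6*3**n*n**3 + 30*3**n*n**2 + 48*3**n*n + 30*3**n - 342.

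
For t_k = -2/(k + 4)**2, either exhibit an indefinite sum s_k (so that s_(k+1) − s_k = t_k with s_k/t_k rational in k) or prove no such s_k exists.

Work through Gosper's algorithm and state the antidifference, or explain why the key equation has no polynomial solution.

Step 1: r(k) = (k + 4)**2/(k + 5)**2.
So A=k**2 + 8*k + 16 and B=k**2 + 10*k + 25, with C=1.
Need (k**2 + 8*k + 16)·f(k+1) − (k**2 + 8*k + 16)·f(k) = 1.
Bound: deg f ≤ 0.
Write f(k) = c0. Then LHS − RHS = -1, requiring -1 = 0: contradictory. No certificate.

no hypergeometric antidifference exists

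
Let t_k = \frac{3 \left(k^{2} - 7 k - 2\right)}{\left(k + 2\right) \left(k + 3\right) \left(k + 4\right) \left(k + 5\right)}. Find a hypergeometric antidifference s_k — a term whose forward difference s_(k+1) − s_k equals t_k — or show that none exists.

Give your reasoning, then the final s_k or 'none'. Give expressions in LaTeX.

t_(k+1)/t_k = (k + 2)*(7*k - (k + 1)**2 + 9)/((k + 6)*(-k**2 + 7*k + 2)).
So A=k + 2 and B=k + 6, with C=k**2 - 7*k - 2.
Set up (k + 2)·f(k+1) − (k + 5)·f(k) − (k**2 - 7*k - 2) = 0.
Degrees (1,1,2) ⇒ d ≤ 3.
Solving with deg f ≤ 3: f(k) = -k*(k**2 + 45*k - 10)/36.
Certificate R = B(k−1)f/C = -k*(k + 5)*(k**2 + 45*k - 10)/(36*(k**2 - 7*k - 2)) gives s_k = k*(-k**2 - 45*k + 10)/(12*(k + 2)*(k + 3)*(k + 4)).
Verify: 3*(k**2 - 7*k - 2)/(k**4 + 14*k**3 + 71*k**2 + 154*k + 120) matches t_k.

s_k = \frac{k \left(- k^{2} - 45 k + 10\right)}{12 \left(k + 2\right) \left(k + 3\right) \left(k + 4\right)}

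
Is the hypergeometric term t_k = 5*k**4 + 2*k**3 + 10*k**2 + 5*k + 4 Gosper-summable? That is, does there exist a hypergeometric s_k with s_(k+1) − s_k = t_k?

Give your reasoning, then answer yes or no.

The ratio is (5*k**4 + 22*k**3 + 46*k**2 + 51*k + 26)/(5*k**4 + 2*k**3 + 10*k**2 + 5*k + 4).
Normal form (A,B,C) = (1, 1, k**4 + 2*k**3/5 + 2*k**2 + k + 4/5).
Key eq: (1)·f(k+1) = (1)·f(k) + (k**4 + 2*k**3/5 + 2*k**2 + k + 4/5).
deg f ≤ 5 (via 0,0,4).
Match coefficients ⇒ f(k) = k*(k**2 + 1)*(k**2 - 2*k + 3)/5.
So s_k = (B(k−1)f/C)·t_k = (k*(k**2 + 1)*(k**2 - 2*k + 3)/(5*k**4 + 2*k**3 + 10*k**2 + 5*k + 4))·t_k = k*(k**4 - 2*k**3 + 4*k**2 - 2*k + 3).
s_(k+1) − s_k = 5*k**4 + 2*k**3 + 10*k**2 + 5*k + 4 = t_k.

Yes. s_k = k*(k**4 - 2*k**3 + 4*k**2 - 2*k + 3).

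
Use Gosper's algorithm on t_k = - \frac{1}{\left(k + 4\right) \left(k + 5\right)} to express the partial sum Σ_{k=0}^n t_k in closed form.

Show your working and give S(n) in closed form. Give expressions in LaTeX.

S(n) = \frac{- n - 1}{4 \left(n + 5\right)}

Ratio r(k) = (k + 4)/(k + 6).
Take A(k)=k + 4, B(k)=k + 6, C(k)=1.
Need (k + 4)·f(k+1) − (k + 5)·f(k) = 1.
deg f ≤ 1 (via 1,1,0).
A polynomial solution: f(k) = k/4.
R(k) = B(k−1)·f(k)/C(k) = k*(k + 5)/4; s_k = R·t_k = -k/(4*k + 16).
Δs = -1/(k**2 + 9*k + 20), as required.
Evaluate: s_(n+1) = (-n - 1)/(4*(n + 5)); subtract s_(0) = 0 ⇒ S(n) = (-n - 1)/(4*(n + 5)).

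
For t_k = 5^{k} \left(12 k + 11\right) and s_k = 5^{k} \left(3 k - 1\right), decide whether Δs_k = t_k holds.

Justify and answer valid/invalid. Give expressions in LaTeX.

Valid — Δs_k = t_k.

s_(k+1) = 5**(k + 1)*(3*k + 2)
s_(k+1) − s_k = 5**k*(12*k + 11)
(s_(k+1) − s_k) − t_k = 0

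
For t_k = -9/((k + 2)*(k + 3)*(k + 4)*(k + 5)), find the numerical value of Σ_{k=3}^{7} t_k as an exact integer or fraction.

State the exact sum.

t_(k+1)/t_k = (k + 2)/(k + 6).
Normal form (A,B,C) = (k + 2, k + 6, 1).
Set up (k + 2)·f(k+1) − (k + 5)·f(k) − (1) = 0.
deg f ≤ 3 (via 1,1,0).
Coefficient equations give f(k) = k*(k**2 + 9*k + 26)/72.
Get s_k = R·t_k = k*(-k**2 - 9*k - 26)/(8*(k + 2)*(k + 3)*(k + 4)) with R(k) = B(k−1)f(k)/C(k) = k*(k + 5)*(k**2 + 9*k + 26)/72.
Δs = -9/(k**4 + 14*k**3 + 71*k**2 + 154*k + 120), as required.
Sum = s_(8) − s_(3); s_(8) = -27/220, s_(3) = -31/280 ⇒ -37/3080.

Σ = -37/3080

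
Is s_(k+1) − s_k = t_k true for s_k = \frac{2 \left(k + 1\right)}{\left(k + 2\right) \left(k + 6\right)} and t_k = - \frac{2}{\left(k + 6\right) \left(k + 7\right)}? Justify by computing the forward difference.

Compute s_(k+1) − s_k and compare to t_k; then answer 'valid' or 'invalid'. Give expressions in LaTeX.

s_(k+1) = 2*(k + 2)/((k + 3)*(k + 7))
s_(k+1) − s_k = 2*(-k**2 - 3*k + 3)/(k**4 + 18*k**3 + 113*k**2 + 288*k + 252)
(s_(k+1) − s_k) − t_k = 2*(2*k + 9)/(k**4 + 18*k**3 + 113*k**2 + 288*k + 252)

Invalid: residual \frac{2 \left(2 k + 9\right)}{k^{4} + 18 k^{3} + 113 k^{2} + 288 k + 252} ≠ 0.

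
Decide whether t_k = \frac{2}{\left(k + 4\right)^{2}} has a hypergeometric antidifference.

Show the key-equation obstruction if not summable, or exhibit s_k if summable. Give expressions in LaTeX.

No. Not Gosper-summable.

t_(k+1)/t_k = (k + 4)**2/(k + 5)**2.
Normal form (A,B,C) = (k**2 + 8*k + 16, k**2 + 10*k + 25, 1).
Solve (k**2 + 8*k + 16)·f(k+1) − (k**2 + 8*k + 16)·f(k) = 1.
d = 0 from the (2,2,0) case.
Write f(k) = c0. Then LHS − RHS = -1, requiring -1 = 0: contradictory. No certificate.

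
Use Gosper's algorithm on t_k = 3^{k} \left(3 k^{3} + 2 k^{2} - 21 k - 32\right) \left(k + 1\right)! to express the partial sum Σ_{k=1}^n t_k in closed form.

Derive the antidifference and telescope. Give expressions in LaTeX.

S(n) = 3 \cdot 3^{n} n^{4} n! + 6 \cdot 3^{n} n^{3} n! - 21 \cdot 3^{n} n^{2} n! - 60 \cdot 3^{n} n n! - 36 \cdot 3^{n} n! + 36

Compute t_(k+1)/t_k: get 3*(3*k**4 + 17*k**3 + 14*k**2 - 64*k - 96)/(3*k**3 + 2*k**2 - 21*k - 32).
Take A(k)=3*k + 6, B(k)=1, C(k)=k**3 + 2*k**2/3 - 7*k - 32/3.
f must satisfy (3*k + 6)·f(k+1) − (1)·f(k) = k**3 + 2*k**2/3 - 7*k - 32/3.
d = 2 from the (1,0,3) case.
Solving with deg f ≤ 2: f(k) = (k - 4)*(k + 1)/3.
So s_k = (B(k−1)f/C)·t_k = ((k - 4)*(k + 1)/(3*k**3 + 2*k**2 - 21*k - 32))·t_k = 3**k*(k - 4)*(k + 1)*factorial(k + 1).
Δs = 3**k*(3*k**3 + 2*k**2 - 21*k - 32)*factorial(k + 1), as required.
Telescope: S(n) = s_(n+1) − s_(1) = 3**(n + 1)*(n - 3)*(n + 2)*factorial(n + 2) − (-36) = 3*3**n*n**4*factorial(n) + 6*3**n*n**3*factorial(n) - 21*3**n*n**2*factorial(n) - 60*3**n*n*factorial(n) - 36*3**n*factorial(n) + 36.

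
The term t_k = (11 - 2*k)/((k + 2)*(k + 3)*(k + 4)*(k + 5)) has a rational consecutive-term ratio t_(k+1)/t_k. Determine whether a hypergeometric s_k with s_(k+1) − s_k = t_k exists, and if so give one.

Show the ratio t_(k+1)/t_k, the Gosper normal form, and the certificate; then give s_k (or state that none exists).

Ratio r(k) = (k + 2)*(2*k - 9)/((k + 6)*(2*k - 11)).
So A=k + 2 and B=k + 6, with C=k - 11/2.
Solve (k + 2)·f(k+1) − (k + 5)·f(k) = k - 11/2.
Bound: deg f ≤ 3.
Solving with deg f ≤ 3: f(k) = -k*(k**2 + 9*k + 34)/16.
So s_k = (B(k−1)f/C)·t_k = (-k*(k + 5)*(k**2 + 9*k + 34)/(8*(2*k - 11)))·t_k = k*(k**2 + 9*k + 34)/(8*(k + 2)*(k + 3)*(k + 4)).
Verify: (11 - 2*k)/(k**4 + 14*k**3 + 71*k**2 + 154*k + 120) matches t_k.

s_k = k*(k**2 + 9*k + 34)/(8*(k + 2)*(k + 3)*(k + 4))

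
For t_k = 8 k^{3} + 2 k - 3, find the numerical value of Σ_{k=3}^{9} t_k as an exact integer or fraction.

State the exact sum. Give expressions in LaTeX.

Compute t_(k+1)/t_k: get (2*k + 8*(k + 1)**3 - 1)/(8*k**3 + 2*k - 3).
Gosper form: A/B · C(k+1)/C(k) with A=1, B=1, C=k**3 + k/4 - 3/8.
Key eq: (1)·f(k+1) = (1)·f(k) + (k**3 + k/4 - 3/8).
From deg A=0, deg B=0, deg C=3: d=4.
A polynomial solution: f(k) = k*(2*k**3 - 4*k**2 + 3*k - 4)/8.
R(k) = B(k−1)·f(k)/C(k) = k*(2*k**3 - 4*k**2 + 3*k - 4)/(8*k**3 + 2*k - 3); s_k = R·t_k = k*(2*k**3 - 4*k**2 + 3*k - 4).
Check: Δs_k = 8*k**3 + 2*k - 3. ✓
Telescoping: Σ = s_(10) − s_(3) = 16260 − (69) = 16191.

Σ = 16191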